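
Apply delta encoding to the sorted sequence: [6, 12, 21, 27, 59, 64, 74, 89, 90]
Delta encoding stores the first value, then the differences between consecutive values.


First value: 6
Deltas:
  12 - 6 = 6
  21 - 12 = 9
  27 - 21 = 6
  59 - 27 = 32
  64 - 59 = 5
  74 - 64 = 10
  89 - 74 = 15
  90 - 89 = 1


Delta encoded: [6, 6, 9, 6, 32, 5, 10, 15, 1]


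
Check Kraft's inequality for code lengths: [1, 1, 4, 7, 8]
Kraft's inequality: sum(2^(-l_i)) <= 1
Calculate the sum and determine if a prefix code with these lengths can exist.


Sum = 2^(-1) + 2^(-1) + 2^(-4) + 2^(-7) + 2^(-8)
    = 0.5 + 0.5 + 0.0625 + 0.0078125 + 0.00390625
    = 275/256 = 1.07421875
Since 1.07421875 > 1, Kraft's inequality is NOT satisfied.
A prefix code with these lengths CANNOT exist.

Kraft sum = 1.07421875. Not satisfied.


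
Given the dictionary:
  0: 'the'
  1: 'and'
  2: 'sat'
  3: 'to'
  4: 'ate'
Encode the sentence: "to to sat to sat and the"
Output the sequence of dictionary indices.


Look up each word in the dictionary:
  'to' -> 3
  'to' -> 3
  'sat' -> 2
  'to' -> 3
  'sat' -> 2
  'and' -> 1
  'the' -> 0

Encoded: [3, 3, 2, 3, 2, 1, 0]


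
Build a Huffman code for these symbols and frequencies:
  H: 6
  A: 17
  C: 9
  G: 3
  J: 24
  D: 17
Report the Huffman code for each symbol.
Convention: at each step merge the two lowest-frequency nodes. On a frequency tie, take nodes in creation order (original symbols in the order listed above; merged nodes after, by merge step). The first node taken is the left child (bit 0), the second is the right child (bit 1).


Huffman tree construction:
Step 1: Merge G(3) + H(6) = 9
Step 2: Merge C(9) + (G+H)(9) = 18
Step 3: Merge A(17) + D(17) = 34
Step 4: Merge (C+(G+H))(18) + J(24) = 42
Step 5: Merge (A+D)(34) + ((C+(G+H))+J)(42) = 76
Read each symbol's code off the tree from the root (left child = 0, right child = 1).

Codes:
  H: 1011 (length 4)
  A: 00 (length 2)
  C: 100 (length 3)
  G: 1010 (length 4)
  J: 11 (length 2)
  D: 01 (length 2)
Average code length: 179/76 = 2.3553 bits/symbol


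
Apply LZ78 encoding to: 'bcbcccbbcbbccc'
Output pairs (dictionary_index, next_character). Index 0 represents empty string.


LZ78 encoding steps:
Dictionary: {0: ''}
Step 1: w='' (idx 0), next='b' -> output (0, 'b'), add 'b' as idx 1
Step 2: w='' (idx 0), next='c' -> output (0, 'c'), add 'c' as idx 2
Step 3: w='b' (idx 1), next='c' -> output (1, 'c'), add 'bc' as idx 3
Step 4: w='c' (idx 2), next='c' -> output (2, 'c'), add 'cc' as idx 4
Step 5: w='b' (idx 1), next='b' -> output (1, 'b'), add 'bb' as idx 5
Step 6: w='c' (idx 2), next='b' -> output (2, 'b'), add 'cb' as idx 6
Step 7: w='bc' (idx 3), next='c' -> output (3, 'c'), add 'bcc' as idx 7
Step 8: w='c' (idx 2), end of input -> output (2, '')


Encoded: [(0, 'b'), (0, 'c'), (1, 'c'), (2, 'c'), (1, 'b'), (2, 'b'), (3, 'c'), (2, '')]


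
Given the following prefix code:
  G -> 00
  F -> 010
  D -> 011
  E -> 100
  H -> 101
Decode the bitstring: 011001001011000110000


Decoding step by step:
Bits 011 -> D
Bits 00 -> G
Bits 100 -> E
Bits 101 -> H
Bits 100 -> E
Bits 011 -> D
Bits 00 -> G
Bits 00 -> G


Decoded message: DGEHEDGG


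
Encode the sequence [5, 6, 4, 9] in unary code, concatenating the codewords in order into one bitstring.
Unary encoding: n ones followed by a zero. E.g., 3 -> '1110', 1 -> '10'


Encode each number as n ones followed by a terminating 0:
  5 -> 111110 (6 bits)
  6 -> 1111110 (7 bits)
  4 -> 11110 (5 bits)
  9 -> 1111111110 (10 bits)
Total length = 6 + 7 + 5 + 10 = 28 bits.

Unary([5, 6, 4, 9]) = 1111101111110111101111111110 (28 bits)


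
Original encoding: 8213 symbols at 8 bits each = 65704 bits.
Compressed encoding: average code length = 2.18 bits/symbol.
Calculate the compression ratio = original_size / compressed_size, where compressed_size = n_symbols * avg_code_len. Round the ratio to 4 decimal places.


original_size = n_symbols * orig_bits = 8213 * 8 = 65704 bits
compressed_size = n_symbols * avg_code_len = 8213 * 2.18 = 17904.34 bits
ratio = original_size / compressed_size = 65704 / 17904.34 = 3.6697

Compression ratio = 3.6697


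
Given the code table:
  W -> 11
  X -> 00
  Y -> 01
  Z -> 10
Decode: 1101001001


Decoding:
11 -> W
01 -> Y
00 -> X
10 -> Z
01 -> Y


Result: WYXZY


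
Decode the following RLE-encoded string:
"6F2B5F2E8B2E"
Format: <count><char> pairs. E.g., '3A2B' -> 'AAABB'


Expanding each <count><char> pair:
  6F -> 'FFFFFF'
  2B -> 'BB'
  5F -> 'FFFFF'
  2E -> 'EE'
  8B -> 'BBBBBBBB'
  2E -> 'EE'

Decoded = FFFFFFBBFFFFFEEBBBBBBBBEE


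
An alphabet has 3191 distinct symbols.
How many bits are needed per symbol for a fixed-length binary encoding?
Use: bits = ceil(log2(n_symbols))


log2(3191) = 11.6398
Bracket: 2^11 = 2048 < 3191 <= 2^12 = 4096
So ceil(log2(3191)) = 12

bits = ceil(log2(3191)) = ceil(11.6398) = 12 bits


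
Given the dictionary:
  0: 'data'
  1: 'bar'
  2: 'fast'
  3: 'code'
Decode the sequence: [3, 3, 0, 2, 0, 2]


Look up each index in the dictionary:
  3 -> 'code'
  3 -> 'code'
  0 -> 'data'
  2 -> 'fast'
  0 -> 'data'
  2 -> 'fast'

Decoded: "code code data fast data fast"


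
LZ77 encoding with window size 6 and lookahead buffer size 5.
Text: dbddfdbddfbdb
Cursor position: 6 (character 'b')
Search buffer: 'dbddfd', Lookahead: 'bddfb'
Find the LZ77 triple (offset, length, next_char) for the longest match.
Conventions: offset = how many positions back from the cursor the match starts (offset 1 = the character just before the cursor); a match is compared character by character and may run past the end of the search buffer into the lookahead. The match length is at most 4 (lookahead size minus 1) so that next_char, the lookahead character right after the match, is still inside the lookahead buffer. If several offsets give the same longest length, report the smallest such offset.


Try each offset into the search buffer:
  offset=1 (pos 5, char 'd'): match length 0
  offset=2 (pos 4, char 'f'): match length 0
  offset=3 (pos 3, char 'd'): match length 0
  offset=4 (pos 2, char 'd'): match length 0
  offset=5 (pos 1, char 'b'): match length 4
  offset=6 (pos 0, char 'd'): match length 0
Longest match has length 4 at offset 5.
next_char = character at position 6 + 4 = 10 -> 'b'

Best match: offset=5, length=4 (matching 'bddf' starting at position 1)
LZ77 triple: (5, 4, 'b')


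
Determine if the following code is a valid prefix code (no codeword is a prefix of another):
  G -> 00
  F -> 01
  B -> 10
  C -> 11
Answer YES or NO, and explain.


Checking each pair (does one codeword prefix another?):
  G='00' vs F='01': no prefix
  G='00' vs B='10': no prefix
  G='00' vs C='11': no prefix
  F='01' vs G='00': no prefix
  F='01' vs B='10': no prefix
  F='01' vs C='11': no prefix
  B='10' vs G='00': no prefix
  B='10' vs F='01': no prefix
  B='10' vs C='11': no prefix
  C='11' vs G='00': no prefix
  C='11' vs F='01': no prefix
  C='11' vs B='10': no prefix
No violation found over all pairs.

YES -- this is a valid prefix code. No codeword is a prefix of any other codeword.


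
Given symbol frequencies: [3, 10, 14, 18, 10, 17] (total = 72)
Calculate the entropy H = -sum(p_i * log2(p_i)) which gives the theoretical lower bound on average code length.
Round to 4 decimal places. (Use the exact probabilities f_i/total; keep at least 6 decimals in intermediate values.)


Per-symbol terms -p_i * log2(p_i) with p_i = f_i/72:
  p = 3/72 = 0.041667: log2(p) = -4.584963, -p*log2(p) = 0.191040
  p = 10/72 = 0.138889: log2(p) = -2.847997, -p*log2(p) = 0.395555
  p = 14/72 = 0.194444: log2(p) = -2.362570, -p*log2(p) = 0.459389
  p = 18/72 = 0.250000: log2(p) = -2.000000, -p*log2(p) = 0.500000
  p = 10/72 = 0.138889: log2(p) = -2.847997, -p*log2(p) = 0.395555
  p = 17/72 = 0.236111: log2(p) = -2.082462, -p*log2(p) = 0.491692
H = 0.191040 + 0.395555 + 0.459389 + 0.500000 + 0.395555 + 0.491692 = 2.433231

H = 2.4332 bits/symbol


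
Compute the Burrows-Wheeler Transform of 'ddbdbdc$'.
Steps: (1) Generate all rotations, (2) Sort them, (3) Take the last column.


Rotations (sorted):
  0: $ddbdbdc -> last char: c
  1: bdbdc$dd -> last char: d
  2: bdc$ddbd -> last char: d
  3: c$ddbdbd -> last char: d
  4: dbdbdc$d -> last char: d
  5: dbdc$ddb -> last char: b
  6: dc$ddbdb -> last char: b
  7: ddbdbdc$ -> last char: $


BWT = cddddbb$


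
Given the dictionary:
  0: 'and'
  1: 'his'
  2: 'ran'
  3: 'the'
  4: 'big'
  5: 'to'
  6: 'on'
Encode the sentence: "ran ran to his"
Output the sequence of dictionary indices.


Look up each word in the dictionary:
  'ran' -> 2
  'ran' -> 2
  'to' -> 5
  'his' -> 1

Encoded: [2, 2, 5, 1]


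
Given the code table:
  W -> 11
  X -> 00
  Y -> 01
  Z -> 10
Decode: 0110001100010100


Decoding:
01 -> Y
10 -> Z
00 -> X
11 -> W
00 -> X
01 -> Y
01 -> Y
00 -> X


Result: YZXWXYYX


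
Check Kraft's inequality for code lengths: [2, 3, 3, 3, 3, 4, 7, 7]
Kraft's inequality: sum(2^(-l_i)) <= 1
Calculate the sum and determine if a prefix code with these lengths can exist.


Sum = 2^(-2) + 2^(-3) + 2^(-3) + 2^(-3) + 2^(-3) + 2^(-4) + 2^(-7) + 2^(-7)
    = 0.25 + 0.125 + 0.125 + 0.125 + 0.125 + 0.0625 + 0.0078125 + 0.0078125
    = 106/128 = 0.828125
Since 0.828125 <= 1, Kraft's inequality IS satisfied.
A prefix code with these lengths CAN exist.

Kraft sum = 0.828125. Satisfied.


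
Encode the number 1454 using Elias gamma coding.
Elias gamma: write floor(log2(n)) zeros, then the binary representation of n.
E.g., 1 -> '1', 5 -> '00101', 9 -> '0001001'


num_bits = floor(log2(1454)) + 1 = 11
leading_zeros = num_bits - 1 = 10
binary(1454) = 10110101110

Elias gamma(1454) = '0000000000' + '10110101110' = 000000000010110101110 (21 bits)


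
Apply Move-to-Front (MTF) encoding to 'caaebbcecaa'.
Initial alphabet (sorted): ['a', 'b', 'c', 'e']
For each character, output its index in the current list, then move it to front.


MTF encoding:
'c': index 2 in ['a', 'b', 'c', 'e'] -> ['c', 'a', 'b', 'e']
'a': index 1 in ['c', 'a', 'b', 'e'] -> ['a', 'c', 'b', 'e']
'a': index 0 in ['a', 'c', 'b', 'e'] -> ['a', 'c', 'b', 'e']
'e': index 3 in ['a', 'c', 'b', 'e'] -> ['e', 'a', 'c', 'b']
'b': index 3 in ['e', 'a', 'c', 'b'] -> ['b', 'e', 'a', 'c']
'b': index 0 in ['b', 'e', 'a', 'c'] -> ['b', 'e', 'a', 'c']
'c': index 3 in ['b', 'e', 'a', 'c'] -> ['c', 'b', 'e', 'a']
'e': index 2 in ['c', 'b', 'e', 'a'] -> ['e', 'c', 'b', 'a']
'c': index 1 in ['e', 'c', 'b', 'a'] -> ['c', 'e', 'b', 'a']
'a': index 3 in ['c', 'e', 'b', 'a'] -> ['a', 'c', 'e', 'b']
'a': index 0 in ['a', 'c', 'e', 'b'] -> ['a', 'c', 'e', 'b']


Output: [2, 1, 0, 3, 3, 0, 3, 2, 1, 3, 0]


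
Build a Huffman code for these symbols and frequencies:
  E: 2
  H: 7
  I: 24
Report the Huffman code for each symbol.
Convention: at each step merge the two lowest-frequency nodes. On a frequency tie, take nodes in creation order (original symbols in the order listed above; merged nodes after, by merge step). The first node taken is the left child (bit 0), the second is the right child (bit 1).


Huffman tree construction:
Step 1: Merge E(2) + H(7) = 9
Step 2: Merge (E+H)(9) + I(24) = 33
Read each symbol's code off the tree from the root (left child = 0, right child = 1).

Codes:
  E: 00 (length 2)
  H: 01 (length 2)
  I: 1 (length 1)
Average code length: 42/33 = 1.2727 bits/symbol


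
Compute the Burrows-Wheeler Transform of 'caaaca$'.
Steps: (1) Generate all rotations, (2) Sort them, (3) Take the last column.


Rotations (sorted):
  0: $caaaca -> last char: a
  1: a$caaac -> last char: c
  2: aaaca$c -> last char: c
  3: aaca$ca -> last char: a
  4: aca$caa -> last char: a
  5: ca$caaa -> last char: a
  6: caaaca$ -> last char: $


BWT = accaaa$


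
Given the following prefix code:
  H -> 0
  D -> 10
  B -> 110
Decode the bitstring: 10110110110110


Decoding step by step:
Bits 10 -> D
Bits 110 -> B
Bits 110 -> B
Bits 110 -> B
Bits 110 -> B


Decoded message: DBBBB


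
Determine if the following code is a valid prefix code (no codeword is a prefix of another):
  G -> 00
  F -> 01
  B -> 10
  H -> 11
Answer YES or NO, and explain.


Checking each pair (does one codeword prefix another?):
  G='00' vs F='01': no prefix
  G='00' vs B='10': no prefix
  G='00' vs H='11': no prefix
  F='01' vs G='00': no prefix
  F='01' vs B='10': no prefix
  F='01' vs H='11': no prefix
  B='10' vs G='00': no prefix
  B='10' vs F='01': no prefix
  B='10' vs H='11': no prefix
  H='11' vs G='00': no prefix
  H='11' vs F='01': no prefix
  H='11' vs B='10': no prefix
No violation found over all pairs.

YES -- this is a valid prefix code. No codeword is a prefix of any other codeword.


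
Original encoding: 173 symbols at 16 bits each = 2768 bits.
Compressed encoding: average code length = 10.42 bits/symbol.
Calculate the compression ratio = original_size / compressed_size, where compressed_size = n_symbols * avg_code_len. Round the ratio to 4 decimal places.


original_size = n_symbols * orig_bits = 173 * 16 = 2768 bits
compressed_size = n_symbols * avg_code_len = 173 * 10.42 = 1802.66 bits
ratio = original_size / compressed_size = 2768 / 1802.66 = 1.5355

Compression ratio = 1.5355


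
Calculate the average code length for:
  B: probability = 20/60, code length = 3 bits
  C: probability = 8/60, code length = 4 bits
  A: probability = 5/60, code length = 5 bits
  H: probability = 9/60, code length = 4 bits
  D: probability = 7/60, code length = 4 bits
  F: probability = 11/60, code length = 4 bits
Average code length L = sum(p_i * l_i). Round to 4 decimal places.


Weighted contributions p_i * l_i:
  B: (20/60) * 3 = 60/60
  C: (8/60) * 4 = 32/60
  A: (5/60) * 5 = 25/60
  H: (9/60) * 4 = 36/60
  D: (7/60) * 4 = 28/60
  F: (11/60) * 4 = 44/60
Sum = (60 + 32 + 25 + 36 + 28 + 44)/60 = 225/60

L = 225/60 = 3.7500 bits/symbol


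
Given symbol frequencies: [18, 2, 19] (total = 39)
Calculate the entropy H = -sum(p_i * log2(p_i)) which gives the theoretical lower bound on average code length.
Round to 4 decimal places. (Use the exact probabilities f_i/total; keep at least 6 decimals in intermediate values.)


Per-symbol terms -p_i * log2(p_i) with p_i = f_i/39:
  p = 18/39 = 0.461538: log2(p) = -1.115477, -p*log2(p) = 0.514836
  p = 2/39 = 0.051282: log2(p) = -4.285402, -p*log2(p) = 0.219764
  p = 19/39 = 0.487179: log2(p) = -1.037475, -p*log2(p) = 0.505436
H = 0.514836 + 0.219764 + 0.505436 = 1.240036

H = 1.24 bits/symbol


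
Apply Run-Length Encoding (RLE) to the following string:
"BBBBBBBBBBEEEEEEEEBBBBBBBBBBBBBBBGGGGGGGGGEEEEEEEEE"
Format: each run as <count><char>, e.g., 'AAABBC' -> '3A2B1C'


Scanning runs left to right:
  i=0: run of 'B' x 10 -> '10B'
  i=10: run of 'E' x 8 -> '8E'
  i=18: run of 'B' x 15 -> '15B'
  i=33: run of 'G' x 9 -> '9G'
  i=42: run of 'E' x 9 -> '9E'

RLE = 10B8E15B9G9E


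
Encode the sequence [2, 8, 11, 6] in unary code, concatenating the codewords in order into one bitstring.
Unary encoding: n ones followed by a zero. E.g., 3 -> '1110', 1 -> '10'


Encode each number as n ones followed by a terminating 0:
  2 -> 110 (3 bits)
  8 -> 111111110 (9 bits)
  11 -> 111111111110 (12 bits)
  6 -> 1111110 (7 bits)
Total length = 3 + 9 + 12 + 7 = 31 bits.

Unary([2, 8, 11, 6]) = 1101111111101111111111101111110 (31 bits)


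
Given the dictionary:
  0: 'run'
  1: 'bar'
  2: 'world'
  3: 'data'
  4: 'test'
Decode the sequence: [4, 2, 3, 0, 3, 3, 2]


Look up each index in the dictionary:
  4 -> 'test'
  2 -> 'world'
  3 -> 'data'
  0 -> 'run'
  3 -> 'data'
  3 -> 'data'
  2 -> 'world'

Decoded: "test world data run data data world"


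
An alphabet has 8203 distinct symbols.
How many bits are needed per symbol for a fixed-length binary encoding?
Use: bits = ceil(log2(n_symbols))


log2(8203) = 13.0019
Bracket: 2^13 = 8192 < 8203 <= 2^14 = 16384
So ceil(log2(8203)) = 14

bits = ceil(log2(8203)) = ceil(13.0019) = 14 bits


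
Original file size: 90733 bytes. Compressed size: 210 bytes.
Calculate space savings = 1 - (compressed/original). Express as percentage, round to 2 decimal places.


ratio = compressed/original = 210/90733 = 0.002314
savings = 1 - ratio = 1 - 0.002314 = 0.997686
as a percentage: 0.997686 * 100 = 99.77%

Space savings = 1 - 210/90733 = 99.77%


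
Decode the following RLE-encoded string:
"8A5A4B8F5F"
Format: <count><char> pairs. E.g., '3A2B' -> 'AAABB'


Expanding each <count><char> pair:
  8A -> 'AAAAAAAA'
  5A -> 'AAAAA'
  4B -> 'BBBB'
  8F -> 'FFFFFFFF'
  5F -> 'FFFFF'

Decoded = AAAAAAAAAAAAABBBBFFFFFFFFFFFFF


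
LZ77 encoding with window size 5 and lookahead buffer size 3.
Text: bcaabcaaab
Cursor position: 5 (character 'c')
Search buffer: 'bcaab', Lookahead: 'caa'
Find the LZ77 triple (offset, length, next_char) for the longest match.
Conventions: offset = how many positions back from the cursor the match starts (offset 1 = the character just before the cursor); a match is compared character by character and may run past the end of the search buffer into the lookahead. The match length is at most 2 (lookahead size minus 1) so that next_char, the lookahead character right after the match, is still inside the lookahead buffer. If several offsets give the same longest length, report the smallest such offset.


Try each offset into the search buffer:
  offset=1 (pos 4, char 'b'): match length 0
  offset=2 (pos 3, char 'a'): match length 0
  offset=3 (pos 2, char 'a'): match length 0
  offset=4 (pos 1, char 'c'): match length 2
  offset=5 (pos 0, char 'b'): match length 0
Longest match has length 2 at offset 4.
next_char = character at position 5 + 2 = 7 -> 'a'

Best match: offset=4, length=2 (matching 'ca' starting at position 1)
LZ77 triple: (4, 2, 'a')


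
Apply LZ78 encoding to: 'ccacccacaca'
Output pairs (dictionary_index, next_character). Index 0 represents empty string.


LZ78 encoding steps:
Dictionary: {0: ''}
Step 1: w='' (idx 0), next='c' -> output (0, 'c'), add 'c' as idx 1
Step 2: w='c' (idx 1), next='a' -> output (1, 'a'), add 'ca' as idx 2
Step 3: w='c' (idx 1), next='c' -> output (1, 'c'), add 'cc' as idx 3
Step 4: w='ca' (idx 2), next='c' -> output (2, 'c'), add 'cac' as idx 4
Step 5: w='' (idx 0), next='a' -> output (0, 'a'), add 'a' as idx 5
Step 6: w='ca' (idx 2), end of input -> output (2, '')


Encoded: [(0, 'c'), (1, 'a'), (1, 'c'), (2, 'c'), (0, 'a'), (2, '')]


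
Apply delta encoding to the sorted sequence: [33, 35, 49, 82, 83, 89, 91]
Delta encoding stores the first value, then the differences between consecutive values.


First value: 33
Deltas:
  35 - 33 = 2
  49 - 35 = 14
  82 - 49 = 33
  83 - 82 = 1
  89 - 83 = 6
  91 - 89 = 2


Delta encoded: [33, 2, 14, 33, 1, 6, 2]


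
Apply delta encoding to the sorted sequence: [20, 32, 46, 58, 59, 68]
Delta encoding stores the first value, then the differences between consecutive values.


First value: 20
Deltas:
  32 - 20 = 12
  46 - 32 = 14
  58 - 46 = 12
  59 - 58 = 1
  68 - 59 = 9


Delta encoded: [20, 12, 14, 12, 1, 9]


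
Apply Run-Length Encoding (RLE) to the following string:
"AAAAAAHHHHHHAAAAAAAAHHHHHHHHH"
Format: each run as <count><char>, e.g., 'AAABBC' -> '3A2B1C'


Scanning runs left to right:
  i=0: run of 'A' x 6 -> '6A'
  i=6: run of 'H' x 6 -> '6H'
  i=12: run of 'A' x 8 -> '8A'
  i=20: run of 'H' x 9 -> '9H'

RLE = 6A6H8A9H


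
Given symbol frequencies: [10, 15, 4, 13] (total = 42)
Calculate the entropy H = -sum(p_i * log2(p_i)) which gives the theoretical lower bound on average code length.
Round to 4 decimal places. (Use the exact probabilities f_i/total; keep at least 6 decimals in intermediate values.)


Per-symbol terms -p_i * log2(p_i) with p_i = f_i/42:
  p = 10/42 = 0.238095: log2(p) = -2.070389, -p*log2(p) = 0.492950
  p = 15/42 = 0.357143: log2(p) = -1.485427, -p*log2(p) = 0.530510
  p = 4/42 = 0.095238: log2(p) = -3.392317, -p*log2(p) = 0.323078
  p = 13/42 = 0.309524: log2(p) = -1.691878, -p*log2(p) = 0.523676
H = 0.492950 + 0.530510 + 0.323078 + 0.523676 = 1.870214

H = 1.8702 bits/symbol


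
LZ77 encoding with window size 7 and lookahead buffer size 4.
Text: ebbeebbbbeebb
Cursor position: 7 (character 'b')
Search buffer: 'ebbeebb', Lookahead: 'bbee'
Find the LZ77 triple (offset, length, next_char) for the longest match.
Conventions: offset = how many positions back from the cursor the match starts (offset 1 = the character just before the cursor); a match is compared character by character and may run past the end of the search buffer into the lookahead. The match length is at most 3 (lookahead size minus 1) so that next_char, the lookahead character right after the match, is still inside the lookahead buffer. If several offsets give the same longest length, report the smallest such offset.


Try each offset into the search buffer:
  offset=1 (pos 6, char 'b'): match length 2
  offset=2 (pos 5, char 'b'): match length 2
  offset=3 (pos 4, char 'e'): match length 0
  offset=4 (pos 3, char 'e'): match length 0
  offset=5 (pos 2, char 'b'): match length 1
  offset=6 (pos 1, char 'b'): match length 3
  offset=7 (pos 0, char 'e'): match length 0
Longest match has length 3 at offset 6.
next_char = character at position 7 + 3 = 10 -> 'e'

Best match: offset=6, length=3 (matching 'bbe' starting at position 1)
LZ77 triple: (6, 3, 'e')


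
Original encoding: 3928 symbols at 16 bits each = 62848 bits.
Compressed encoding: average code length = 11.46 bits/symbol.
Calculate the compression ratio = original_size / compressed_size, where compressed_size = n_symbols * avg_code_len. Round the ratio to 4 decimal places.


original_size = n_symbols * orig_bits = 3928 * 16 = 62848 bits
compressed_size = n_symbols * avg_code_len = 3928 * 11.46 = 45014.88 bits
ratio = original_size / compressed_size = 62848 / 45014.88 = 1.3962

Compression ratio = 1.3962


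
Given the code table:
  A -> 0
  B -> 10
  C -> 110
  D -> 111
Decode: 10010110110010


Decoding:
10 -> B
0 -> A
10 -> B
110 -> C
110 -> C
0 -> A
10 -> B


Result: BABCCAB


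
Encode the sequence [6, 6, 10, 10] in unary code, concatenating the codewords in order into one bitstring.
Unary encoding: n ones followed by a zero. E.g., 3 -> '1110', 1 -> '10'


Encode each number as n ones followed by a terminating 0:
  6 -> 1111110 (7 bits)
  6 -> 1111110 (7 bits)
  10 -> 11111111110 (11 bits)
  10 -> 11111111110 (11 bits)
Total length = 7 + 7 + 11 + 11 = 36 bits.

Unary([6, 6, 10, 10]) = 111111011111101111111111011111111110 (36 bits)


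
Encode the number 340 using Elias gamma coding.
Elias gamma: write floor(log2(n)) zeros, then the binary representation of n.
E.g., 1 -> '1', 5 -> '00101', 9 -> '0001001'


num_bits = floor(log2(340)) + 1 = 9
leading_zeros = num_bits - 1 = 8
binary(340) = 101010100

Elias gamma(340) = '00000000' + '101010100' = 00000000101010100 (17 bits)


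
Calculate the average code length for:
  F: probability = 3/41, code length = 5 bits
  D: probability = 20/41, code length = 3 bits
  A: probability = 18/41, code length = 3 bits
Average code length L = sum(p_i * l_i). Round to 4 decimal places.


Weighted contributions p_i * l_i:
  F: (3/41) * 5 = 15/41
  D: (20/41) * 3 = 60/41
  A: (18/41) * 3 = 54/41
Sum = (15 + 60 + 54)/41 = 129/41

L = 129/41 = 3.1463 bits/symbol


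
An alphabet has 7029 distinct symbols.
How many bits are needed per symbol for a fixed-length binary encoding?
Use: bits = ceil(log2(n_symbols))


log2(7029) = 12.7791
Bracket: 2^12 = 4096 < 7029 <= 2^13 = 8192
So ceil(log2(7029)) = 13

bits = ceil(log2(7029)) = ceil(12.7791) = 13 bits


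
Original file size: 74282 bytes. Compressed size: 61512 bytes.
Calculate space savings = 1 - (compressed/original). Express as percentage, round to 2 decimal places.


ratio = compressed/original = 61512/74282 = 0.828088
savings = 1 - ratio = 1 - 0.828088 = 0.171912
as a percentage: 0.171912 * 100 = 17.19%

Space savings = 1 - 61512/74282 = 17.19%


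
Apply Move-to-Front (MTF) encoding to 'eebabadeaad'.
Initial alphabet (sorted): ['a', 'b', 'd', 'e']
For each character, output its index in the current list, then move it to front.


MTF encoding:
'e': index 3 in ['a', 'b', 'd', 'e'] -> ['e', 'a', 'b', 'd']
'e': index 0 in ['e', 'a', 'b', 'd'] -> ['e', 'a', 'b', 'd']
'b': index 2 in ['e', 'a', 'b', 'd'] -> ['b', 'e', 'a', 'd']
'a': index 2 in ['b', 'e', 'a', 'd'] -> ['a', 'b', 'e', 'd']
'b': index 1 in ['a', 'b', 'e', 'd'] -> ['b', 'a', 'e', 'd']
'a': index 1 in ['b', 'a', 'e', 'd'] -> ['a', 'b', 'e', 'd']
'd': index 3 in ['a', 'b', 'e', 'd'] -> ['d', 'a', 'b', 'e']
'e': index 3 in ['d', 'a', 'b', 'e'] -> ['e', 'd', 'a', 'b']
'a': index 2 in ['e', 'd', 'a', 'b'] -> ['a', 'e', 'd', 'b']
'a': index 0 in ['a', 'e', 'd', 'b'] -> ['a', 'e', 'd', 'b']
'd': index 2 in ['a', 'e', 'd', 'b'] -> ['d', 'a', 'e', 'b']


Output: [3, 0, 2, 2, 1, 1, 3, 3, 2, 0, 2]


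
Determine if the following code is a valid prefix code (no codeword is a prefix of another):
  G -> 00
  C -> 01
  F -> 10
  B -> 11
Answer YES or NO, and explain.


Checking each pair (does one codeword prefix another?):
  G='00' vs C='01': no prefix
  G='00' vs F='10': no prefix
  G='00' vs B='11': no prefix
  C='01' vs G='00': no prefix
  C='01' vs F='10': no prefix
  C='01' vs B='11': no prefix
  F='10' vs G='00': no prefix
  F='10' vs C='01': no prefix
  F='10' vs B='11': no prefix
  B='11' vs G='00': no prefix
  B='11' vs C='01': no prefix
  B='11' vs F='10': no prefix
No violation found over all pairs.

YES -- this is a valid prefix code. No codeword is a prefix of any other codeword.


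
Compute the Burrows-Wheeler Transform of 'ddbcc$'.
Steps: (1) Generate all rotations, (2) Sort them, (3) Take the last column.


Rotations (sorted):
  0: $ddbcc -> last char: c
  1: bcc$dd -> last char: d
  2: c$ddbc -> last char: c
  3: cc$ddb -> last char: b
  4: dbcc$d -> last char: d
  5: ddbcc$ -> last char: $


BWT = cdcbd$


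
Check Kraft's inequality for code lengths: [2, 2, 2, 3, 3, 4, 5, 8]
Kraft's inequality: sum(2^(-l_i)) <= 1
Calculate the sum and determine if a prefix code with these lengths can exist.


Sum = 2^(-2) + 2^(-2) + 2^(-2) + 2^(-3) + 2^(-3) + 2^(-4) + 2^(-5) + 2^(-8)
    = 0.25 + 0.25 + 0.25 + 0.125 + 0.125 + 0.0625 + 0.03125 + 0.00390625
    = 281/256 = 1.09765625
Since 1.09765625 > 1, Kraft's inequality is NOT satisfied.
A prefix code with these lengths CANNOT exist.

Kraft sum = 1.09765625. Not satisfied.


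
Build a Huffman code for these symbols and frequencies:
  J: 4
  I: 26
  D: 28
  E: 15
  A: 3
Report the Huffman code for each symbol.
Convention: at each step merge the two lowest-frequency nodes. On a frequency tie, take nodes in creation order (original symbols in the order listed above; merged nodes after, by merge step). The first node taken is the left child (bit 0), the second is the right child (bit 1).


Huffman tree construction:
Step 1: Merge A(3) + J(4) = 7
Step 2: Merge (A+J)(7) + E(15) = 22
Step 3: Merge ((A+J)+E)(22) + I(26) = 48
Step 4: Merge D(28) + (((A+J)+E)+I)(48) = 76
Read each symbol's code off the tree from the root (left child = 0, right child = 1).

Codes:
  J: 1001 (length 4)
  I: 11 (length 2)
  D: 0 (length 1)
  E: 101 (length 3)
  A: 1000 (length 4)
Average code length: 153/76 = 2.0132 bits/symbol


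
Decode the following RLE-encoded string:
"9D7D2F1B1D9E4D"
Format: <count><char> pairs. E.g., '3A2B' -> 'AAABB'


Expanding each <count><char> pair:
  9D -> 'DDDDDDDDD'
  7D -> 'DDDDDDD'
  2F -> 'FF'
  1B -> 'B'
  1D -> 'D'
  9E -> 'EEEEEEEEE'
  4D -> 'DDDD'

Decoded = DDDDDDDDDDDDDDDDFFBDEEEEEEEEEDDDD


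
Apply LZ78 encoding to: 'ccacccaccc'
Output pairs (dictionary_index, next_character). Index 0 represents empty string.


LZ78 encoding steps:
Dictionary: {0: ''}
Step 1: w='' (idx 0), next='c' -> output (0, 'c'), add 'c' as idx 1
Step 2: w='c' (idx 1), next='a' -> output (1, 'a'), add 'ca' as idx 2
Step 3: w='c' (idx 1), next='c' -> output (1, 'c'), add 'cc' as idx 3
Step 4: w='ca' (idx 2), next='c' -> output (2, 'c'), add 'cac' as idx 4
Step 5: w='cc' (idx 3), end of input -> output (3, '')


Encoded: [(0, 'c'), (1, 'a'), (1, 'c'), (2, 'c'), (3, '')]


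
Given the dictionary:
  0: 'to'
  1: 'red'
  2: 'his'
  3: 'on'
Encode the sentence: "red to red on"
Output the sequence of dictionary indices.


Look up each word in the dictionary:
  'red' -> 1
  'to' -> 0
  'red' -> 1
  'on' -> 3

Encoded: [1, 0, 1, 3]


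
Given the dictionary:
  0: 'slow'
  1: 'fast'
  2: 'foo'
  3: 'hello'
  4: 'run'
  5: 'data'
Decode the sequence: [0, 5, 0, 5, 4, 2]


Look up each index in the dictionary:
  0 -> 'slow'
  5 -> 'data'
  0 -> 'slow'
  5 -> 'data'
  4 -> 'run'
  2 -> 'foo'

Decoded: "slow data slow data run foo"


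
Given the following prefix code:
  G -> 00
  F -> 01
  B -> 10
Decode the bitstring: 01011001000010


Decoding step by step:
Bits 01 -> F
Bits 01 -> F
Bits 10 -> B
Bits 01 -> F
Bits 00 -> G
Bits 00 -> G
Bits 10 -> B


Decoded message: FFBFGGB


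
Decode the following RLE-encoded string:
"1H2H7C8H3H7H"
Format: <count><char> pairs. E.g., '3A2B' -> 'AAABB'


Expanding each <count><char> pair:
  1H -> 'H'
  2H -> 'HH'
  7C -> 'CCCCCCC'
  8H -> 'HHHHHHHH'
  3H -> 'HHH'
  7H -> 'HHHHHHH'

Decoded = HHHCCCCCCCHHHHHHHHHHHHHHHHHH


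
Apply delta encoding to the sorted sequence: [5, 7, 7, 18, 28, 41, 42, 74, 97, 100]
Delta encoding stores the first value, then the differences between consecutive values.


First value: 5
Deltas:
  7 - 5 = 2
  7 - 7 = 0
  18 - 7 = 11
  28 - 18 = 10
  41 - 28 = 13
  42 - 41 = 1
  74 - 42 = 32
  97 - 74 = 23
  100 - 97 = 3


Delta encoded: [5, 2, 0, 11, 10, 13, 1, 32, 23, 3]


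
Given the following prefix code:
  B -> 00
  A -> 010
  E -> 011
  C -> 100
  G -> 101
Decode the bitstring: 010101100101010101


Decoding step by step:
Bits 010 -> A
Bits 101 -> G
Bits 100 -> C
Bits 101 -> G
Bits 010 -> A
Bits 101 -> G


Decoded message: AGCGAG


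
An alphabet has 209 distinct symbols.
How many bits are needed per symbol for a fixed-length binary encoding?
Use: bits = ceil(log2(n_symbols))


log2(209) = 7.7074
Bracket: 2^7 = 128 < 209 <= 2^8 = 256
So ceil(log2(209)) = 8

bits = ceil(log2(209)) = ceil(7.7074) = 8 bits


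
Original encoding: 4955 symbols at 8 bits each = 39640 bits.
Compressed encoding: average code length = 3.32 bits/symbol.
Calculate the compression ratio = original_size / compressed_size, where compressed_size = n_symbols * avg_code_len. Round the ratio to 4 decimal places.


original_size = n_symbols * orig_bits = 4955 * 8 = 39640 bits
compressed_size = n_symbols * avg_code_len = 4955 * 3.32 = 16450.6 bits
ratio = original_size / compressed_size = 39640 / 16450.6 = 2.4096

Compression ratio = 2.4096


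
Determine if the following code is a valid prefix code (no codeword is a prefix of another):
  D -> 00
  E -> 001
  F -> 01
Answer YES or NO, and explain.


Checking each pair (does one codeword prefix another?):
  D='00' vs E='001': prefix -- VIOLATION

NO -- this is NOT a valid prefix code. D (00) is a prefix of E (001).


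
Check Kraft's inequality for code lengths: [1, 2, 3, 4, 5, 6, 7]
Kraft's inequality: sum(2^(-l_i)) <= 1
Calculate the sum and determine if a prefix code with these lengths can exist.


Sum = 2^(-1) + 2^(-2) + 2^(-3) + 2^(-4) + 2^(-5) + 2^(-6) + 2^(-7)
    = 0.5 + 0.25 + 0.125 + 0.0625 + 0.03125 + 0.015625 + 0.0078125
    = 127/128 = 0.9921875
Since 0.9921875 <= 1, Kraft's inequality IS satisfied.
A prefix code with these lengths CAN exist.

Kraft sum = 0.9921875. Satisfied.


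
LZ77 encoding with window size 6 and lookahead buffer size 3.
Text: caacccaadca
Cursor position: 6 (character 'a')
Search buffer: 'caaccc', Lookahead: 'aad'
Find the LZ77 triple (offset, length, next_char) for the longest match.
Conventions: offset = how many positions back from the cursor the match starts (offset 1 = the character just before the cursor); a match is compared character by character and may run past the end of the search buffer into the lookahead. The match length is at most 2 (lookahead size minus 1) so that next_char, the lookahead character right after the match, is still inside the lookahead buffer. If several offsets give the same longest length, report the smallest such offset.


Try each offset into the search buffer:
  offset=1 (pos 5, char 'c'): match length 0
  offset=2 (pos 4, char 'c'): match length 0
  offset=3 (pos 3, char 'c'): match length 0
  offset=4 (pos 2, char 'a'): match length 1
  offset=5 (pos 1, char 'a'): match length 2
  offset=6 (pos 0, char 'c'): match length 0
Longest match has length 2 at offset 5.
next_char = character at position 6 + 2 = 8 -> 'd'

Best match: offset=5, length=2 (matching 'aa' starting at position 1)
LZ77 triple: (5, 2, 'd')


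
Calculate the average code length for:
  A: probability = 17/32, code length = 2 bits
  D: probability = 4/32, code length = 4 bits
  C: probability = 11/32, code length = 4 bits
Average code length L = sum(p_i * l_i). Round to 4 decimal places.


Weighted contributions p_i * l_i:
  A: (17/32) * 2 = 34/32
  D: (4/32) * 4 = 16/32
  C: (11/32) * 4 = 44/32
Sum = (34 + 16 + 44)/32 = 94/32

L = 94/32 = 2.9375 bits/symbol


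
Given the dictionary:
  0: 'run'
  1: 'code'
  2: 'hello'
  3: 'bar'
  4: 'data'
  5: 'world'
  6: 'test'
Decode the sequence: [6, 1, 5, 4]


Look up each index in the dictionary:
  6 -> 'test'
  1 -> 'code'
  5 -> 'world'
  4 -> 'data'

Decoded: "test code world data"


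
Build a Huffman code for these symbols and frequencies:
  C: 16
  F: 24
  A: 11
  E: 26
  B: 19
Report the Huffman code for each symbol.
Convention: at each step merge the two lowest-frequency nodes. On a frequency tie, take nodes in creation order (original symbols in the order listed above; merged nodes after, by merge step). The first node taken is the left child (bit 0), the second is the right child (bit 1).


Huffman tree construction:
Step 1: Merge A(11) + C(16) = 27
Step 2: Merge B(19) + F(24) = 43
Step 3: Merge E(26) + (A+C)(27) = 53
Step 4: Merge (B+F)(43) + (E+(A+C))(53) = 96
Read each symbol's code off the tree from the root (left child = 0, right child = 1).

Codes:
  C: 111 (length 3)
  F: 01 (length 2)
  A: 110 (length 3)
  E: 10 (length 2)
  B: 00 (length 2)
Average code length: 219/96 = 2.2813 bits/symbol


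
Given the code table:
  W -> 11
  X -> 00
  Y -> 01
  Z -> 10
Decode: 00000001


Decoding:
00 -> X
00 -> X
00 -> X
01 -> Y


Result: XXXY


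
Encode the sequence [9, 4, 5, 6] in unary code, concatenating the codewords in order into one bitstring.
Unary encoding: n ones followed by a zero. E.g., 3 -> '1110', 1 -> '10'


Encode each number as n ones followed by a terminating 0:
  9 -> 1111111110 (10 bits)
  4 -> 11110 (5 bits)
  5 -> 111110 (6 bits)
  6 -> 1111110 (7 bits)
Total length = 10 + 5 + 6 + 7 = 28 bits.

Unary([9, 4, 5, 6]) = 1111111110111101111101111110 (28 bits)


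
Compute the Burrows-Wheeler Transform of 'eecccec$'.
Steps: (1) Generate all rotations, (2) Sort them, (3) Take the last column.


Rotations (sorted):
  0: $eecccec -> last char: c
  1: c$eeccce -> last char: e
  2: cccec$ee -> last char: e
  3: ccec$eec -> last char: c
  4: cec$eecc -> last char: c
  5: ec$eeccc -> last char: c
  6: ecccec$e -> last char: e
  7: eecccec$ -> last char: $


BWT = ceeccce$


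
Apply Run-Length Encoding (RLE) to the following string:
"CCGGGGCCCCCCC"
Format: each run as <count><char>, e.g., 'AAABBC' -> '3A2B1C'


Scanning runs left to right:
  i=0: run of 'C' x 2 -> '2C'
  i=2: run of 'G' x 4 -> '4G'
  i=6: run of 'C' x 7 -> '7C'

RLE = 2C4G7C


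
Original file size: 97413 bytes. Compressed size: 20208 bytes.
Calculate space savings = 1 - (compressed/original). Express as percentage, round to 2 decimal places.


ratio = compressed/original = 20208/97413 = 0.207447
savings = 1 - ratio = 1 - 0.207447 = 0.792553
as a percentage: 0.792553 * 100 = 79.26%

Space savings = 1 - 20208/97413 = 79.26%


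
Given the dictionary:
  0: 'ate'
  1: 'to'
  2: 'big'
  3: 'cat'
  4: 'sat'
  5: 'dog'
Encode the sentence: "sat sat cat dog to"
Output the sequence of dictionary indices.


Look up each word in the dictionary:
  'sat' -> 4
  'sat' -> 4
  'cat' -> 3
  'dog' -> 5
  'to' -> 1

Encoded: [4, 4, 3, 5, 1]


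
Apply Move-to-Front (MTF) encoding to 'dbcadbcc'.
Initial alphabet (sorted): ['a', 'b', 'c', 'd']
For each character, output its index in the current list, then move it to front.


MTF encoding:
'd': index 3 in ['a', 'b', 'c', 'd'] -> ['d', 'a', 'b', 'c']
'b': index 2 in ['d', 'a', 'b', 'c'] -> ['b', 'd', 'a', 'c']
'c': index 3 in ['b', 'd', 'a', 'c'] -> ['c', 'b', 'd', 'a']
'a': index 3 in ['c', 'b', 'd', 'a'] -> ['a', 'c', 'b', 'd']
'd': index 3 in ['a', 'c', 'b', 'd'] -> ['d', 'a', 'c', 'b']
'b': index 3 in ['d', 'a', 'c', 'b'] -> ['b', 'd', 'a', 'c']
'c': index 3 in ['b', 'd', 'a', 'c'] -> ['c', 'b', 'd', 'a']
'c': index 0 in ['c', 'b', 'd', 'a'] -> ['c', 'b', 'd', 'a']


Output: [3, 2, 3, 3, 3, 3, 3, 0]


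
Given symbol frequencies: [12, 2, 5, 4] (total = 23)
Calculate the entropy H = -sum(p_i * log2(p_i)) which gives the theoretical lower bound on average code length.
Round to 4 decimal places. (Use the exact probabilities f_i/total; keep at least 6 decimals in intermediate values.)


Per-symbol terms -p_i * log2(p_i) with p_i = f_i/23:
  p = 12/23 = 0.521739: log2(p) = -0.938599, -p*log2(p) = 0.489704
  p = 2/23 = 0.086957: log2(p) = -3.523562, -p*log2(p) = 0.306397
  p = 5/23 = 0.217391: log2(p) = -2.201634, -p*log2(p) = 0.478616
  p = 4/23 = 0.173913: log2(p) = -2.523562, -p*log2(p) = 0.438880
H = 0.489704 + 0.306397 + 0.478616 + 0.438880 = 1.713597

H = 1.7136 bits/symbol


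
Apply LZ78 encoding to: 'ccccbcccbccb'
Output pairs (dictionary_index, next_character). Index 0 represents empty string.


LZ78 encoding steps:
Dictionary: {0: ''}
Step 1: w='' (idx 0), next='c' -> output (0, 'c'), add 'c' as idx 1
Step 2: w='c' (idx 1), next='c' -> output (1, 'c'), add 'cc' as idx 2
Step 3: w='c' (idx 1), next='b' -> output (1, 'b'), add 'cb' as idx 3
Step 4: w='cc' (idx 2), next='c' -> output (2, 'c'), add 'ccc' as idx 4
Step 5: w='' (idx 0), next='b' -> output (0, 'b'), add 'b' as idx 5
Step 6: w='cc' (idx 2), next='b' -> output (2, 'b'), add 'ccb' as idx 6


Encoded: [(0, 'c'), (1, 'c'), (1, 'b'), (2, 'c'), (0, 'b'), (2, 'b')]


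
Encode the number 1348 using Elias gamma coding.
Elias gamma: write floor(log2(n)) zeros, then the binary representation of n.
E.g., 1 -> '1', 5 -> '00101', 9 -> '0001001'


num_bits = floor(log2(1348)) + 1 = 11
leading_zeros = num_bits - 1 = 10
binary(1348) = 10101000100

Elias gamma(1348) = '0000000000' + '10101000100' = 000000000010101000100 (21 bits)


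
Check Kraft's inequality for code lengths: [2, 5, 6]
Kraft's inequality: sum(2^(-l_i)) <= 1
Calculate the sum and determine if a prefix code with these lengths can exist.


Sum = 2^(-2) + 2^(-5) + 2^(-6)
    = 0.25 + 0.03125 + 0.015625
    = 19/64 = 0.296875
Since 0.296875 <= 1, Kraft's inequality IS satisfied.
A prefix code with these lengths CAN exist.

Kraft sum = 0.296875. Satisfied.


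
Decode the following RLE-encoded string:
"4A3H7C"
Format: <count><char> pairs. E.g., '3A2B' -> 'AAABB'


Expanding each <count><char> pair:
  4A -> 'AAAA'
  3H -> 'HHH'
  7C -> 'CCCCCCC'

Decoded = AAAAHHHCCCCCCC


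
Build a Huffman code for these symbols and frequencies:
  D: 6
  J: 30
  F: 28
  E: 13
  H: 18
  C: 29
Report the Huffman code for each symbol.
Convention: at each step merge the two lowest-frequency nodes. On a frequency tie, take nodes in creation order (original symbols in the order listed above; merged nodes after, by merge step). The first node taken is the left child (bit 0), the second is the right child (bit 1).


Huffman tree construction:
Step 1: Merge D(6) + E(13) = 19
Step 2: Merge H(18) + (D+E)(19) = 37
Step 3: Merge F(28) + C(29) = 57
Step 4: Merge J(30) + (H+(D+E))(37) = 67
Step 5: Merge (F+C)(57) + (J+(H+(D+E)))(67) = 124
Read each symbol's code off the tree from the root (left child = 0, right child = 1).

Codes:
  D: 1110 (length 4)
  J: 10 (length 2)
  F: 00 (length 2)
  E: 1111 (length 4)
  H: 110 (length 3)
  C: 01 (length 2)
Average code length: 304/124 = 2.4516 bits/symbol
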